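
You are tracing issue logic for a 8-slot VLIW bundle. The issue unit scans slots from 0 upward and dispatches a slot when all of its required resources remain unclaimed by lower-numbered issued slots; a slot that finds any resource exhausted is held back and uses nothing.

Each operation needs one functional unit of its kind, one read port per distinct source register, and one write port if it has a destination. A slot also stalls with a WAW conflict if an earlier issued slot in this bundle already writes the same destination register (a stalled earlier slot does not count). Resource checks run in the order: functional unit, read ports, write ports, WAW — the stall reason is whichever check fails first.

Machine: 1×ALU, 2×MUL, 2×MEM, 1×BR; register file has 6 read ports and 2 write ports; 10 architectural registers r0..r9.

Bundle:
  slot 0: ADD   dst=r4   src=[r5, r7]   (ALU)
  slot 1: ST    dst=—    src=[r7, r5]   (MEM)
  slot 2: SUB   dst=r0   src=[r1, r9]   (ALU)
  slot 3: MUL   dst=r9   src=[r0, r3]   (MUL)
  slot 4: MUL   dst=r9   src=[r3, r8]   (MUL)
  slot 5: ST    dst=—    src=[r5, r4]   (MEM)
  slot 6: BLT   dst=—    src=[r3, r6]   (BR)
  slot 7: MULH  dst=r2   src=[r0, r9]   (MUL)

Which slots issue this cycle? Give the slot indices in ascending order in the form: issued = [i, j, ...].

[0] ALU needs rd=2 wr=1: ok; after: ALU=0 MUL=2 MEM=2 BR=1, R=4, W=1
[1] MEM needs rd=2 wr=0: ok; after: ALU=0 MUL=2 MEM=1 BR=1, R=2, W=1
[2] ALU needs rd=2 wr=1: FU; after: ALU=0 MUL=2 MEM=1 BR=1, R=2, W=1
[3] MUL needs rd=2 wr=1: ok; after: ALU=0 MUL=1 MEM=1 BR=1, R=0, W=0
[4] MUL needs rd=2 wr=1: RD_PORT; after: ALU=0 MUL=1 MEM=1 BR=1, R=0, W=0
[5] MEM needs rd=2 wr=0: RD_PORT; after: ALU=0 MUL=1 MEM=1 BR=1, R=0, W=0
[6] BR needs rd=2 wr=0: RD_PORT; after: ALU=0 MUL=1 MEM=1 BR=1, R=0, W=0
[7] MUL needs rd=2 wr=1: RD_PORT; after: ALU=0 MUL=1 MEM=1 BR=1, R=0, W=0

issued = [0, 1, 3]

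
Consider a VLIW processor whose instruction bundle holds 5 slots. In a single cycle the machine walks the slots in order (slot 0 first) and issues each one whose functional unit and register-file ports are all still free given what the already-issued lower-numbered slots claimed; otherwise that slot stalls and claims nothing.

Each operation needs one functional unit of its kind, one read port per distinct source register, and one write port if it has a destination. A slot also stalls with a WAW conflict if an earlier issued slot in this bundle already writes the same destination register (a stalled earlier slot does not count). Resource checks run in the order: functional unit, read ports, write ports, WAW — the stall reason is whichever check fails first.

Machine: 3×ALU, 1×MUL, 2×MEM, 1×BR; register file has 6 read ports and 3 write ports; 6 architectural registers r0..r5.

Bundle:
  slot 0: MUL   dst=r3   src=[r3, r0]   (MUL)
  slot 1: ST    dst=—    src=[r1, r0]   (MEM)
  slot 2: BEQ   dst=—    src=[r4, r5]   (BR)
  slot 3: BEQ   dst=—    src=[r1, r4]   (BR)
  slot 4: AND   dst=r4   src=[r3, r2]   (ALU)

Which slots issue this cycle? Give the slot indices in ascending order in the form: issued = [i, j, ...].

issued = [0, 1, 2]

slot 0 (MUL): ISSUE — free A3,Mu0,Ld2,B1 rp4 wp2
slot 1 (MEM): ISSUE — free A3,Mu0,Ld1,B1 rp2 wp2
slot 2 (BR): ISSUE — free A3,Mu0,Ld1,B0 rp0 wp2
slot 3 (BR): stall FU — free A3,Mu0,Ld1,B0 rp0 wp2
slot 4 (ALU): stall RD_PORT — free A3,Mu0,Ld1,B0 rp0 wp2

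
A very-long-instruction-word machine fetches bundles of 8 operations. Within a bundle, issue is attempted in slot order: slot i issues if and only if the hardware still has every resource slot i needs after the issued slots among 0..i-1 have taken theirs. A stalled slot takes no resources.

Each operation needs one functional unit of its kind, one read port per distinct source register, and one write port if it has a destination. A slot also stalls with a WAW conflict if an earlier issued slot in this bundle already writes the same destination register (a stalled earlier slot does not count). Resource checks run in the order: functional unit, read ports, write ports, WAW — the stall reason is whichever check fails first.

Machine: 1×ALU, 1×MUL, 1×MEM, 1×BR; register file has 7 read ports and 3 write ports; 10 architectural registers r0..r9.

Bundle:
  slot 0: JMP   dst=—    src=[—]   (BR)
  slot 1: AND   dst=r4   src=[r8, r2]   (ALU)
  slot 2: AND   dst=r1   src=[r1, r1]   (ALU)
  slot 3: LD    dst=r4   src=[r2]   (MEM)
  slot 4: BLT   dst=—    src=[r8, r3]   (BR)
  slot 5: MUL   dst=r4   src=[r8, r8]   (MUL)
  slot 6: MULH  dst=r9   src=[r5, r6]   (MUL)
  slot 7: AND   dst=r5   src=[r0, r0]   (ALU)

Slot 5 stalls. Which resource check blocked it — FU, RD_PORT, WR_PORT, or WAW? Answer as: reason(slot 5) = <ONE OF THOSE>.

slot 0 (BR): ISSUE — free A1,Mu1,Ld1,B0 rp7 wp3
slot 1 (ALU): ISSUE — free A0,Mu1,Ld1,B0 rp5 wp2
slot 2 (ALU): stall FU — free A0,Mu1,Ld1,B0 rp5 wp2
slot 3 (MEM): stall WAW — free A0,Mu1,Ld1,B0 rp5 wp2
slot 4 (BR): stall FU — free A0,Mu1,Ld1,B0 rp5 wp2
slot 5 (MUL): stall WAW — free A0,Mu1,Ld1,B0 rp5 wp2
slot 6 (MUL): ISSUE — free A0,Mu0,Ld1,B0 rp3 wp1
slot 7 (ALU): stall FU — free A0,Mu0,Ld1,B0 rp3 wp1

reason(slot 5) = WAW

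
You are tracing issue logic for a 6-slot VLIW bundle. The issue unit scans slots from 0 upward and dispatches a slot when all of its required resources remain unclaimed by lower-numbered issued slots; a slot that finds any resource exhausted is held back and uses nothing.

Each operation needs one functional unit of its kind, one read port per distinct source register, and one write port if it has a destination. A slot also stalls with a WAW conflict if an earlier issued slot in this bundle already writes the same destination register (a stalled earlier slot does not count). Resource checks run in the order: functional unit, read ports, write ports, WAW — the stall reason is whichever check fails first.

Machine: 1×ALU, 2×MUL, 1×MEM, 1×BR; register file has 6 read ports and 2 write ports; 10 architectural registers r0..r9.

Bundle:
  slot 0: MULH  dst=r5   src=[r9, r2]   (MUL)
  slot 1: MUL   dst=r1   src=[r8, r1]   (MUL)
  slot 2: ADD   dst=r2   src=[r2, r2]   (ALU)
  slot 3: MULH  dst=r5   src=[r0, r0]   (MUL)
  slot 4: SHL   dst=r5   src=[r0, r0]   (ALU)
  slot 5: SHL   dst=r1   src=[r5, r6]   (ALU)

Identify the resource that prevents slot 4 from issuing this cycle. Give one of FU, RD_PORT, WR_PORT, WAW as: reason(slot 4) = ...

reason(slot 4) = WR_PORT

slot 0 (MUL): ISSUE — free A1,Mu1,Ld1,B1 rp4 wp1
slot 1 (MUL): ISSUE — free A1,Mu0,Ld1,B1 rp2 wp0
slot 2 (ALU): stall WR_PORT — free A1,Mu0,Ld1,B1 rp2 wp0
slot 3 (MUL): stall FU — free A1,Mu0,Ld1,B1 rp2 wp0
slot 4 (ALU): stall WR_PORT — free A1,Mu0,Ld1,B1 rp2 wp0
slot 5 (ALU): stall WR_PORT — free A1,Mu0,Ld1,B1 rp2 wp0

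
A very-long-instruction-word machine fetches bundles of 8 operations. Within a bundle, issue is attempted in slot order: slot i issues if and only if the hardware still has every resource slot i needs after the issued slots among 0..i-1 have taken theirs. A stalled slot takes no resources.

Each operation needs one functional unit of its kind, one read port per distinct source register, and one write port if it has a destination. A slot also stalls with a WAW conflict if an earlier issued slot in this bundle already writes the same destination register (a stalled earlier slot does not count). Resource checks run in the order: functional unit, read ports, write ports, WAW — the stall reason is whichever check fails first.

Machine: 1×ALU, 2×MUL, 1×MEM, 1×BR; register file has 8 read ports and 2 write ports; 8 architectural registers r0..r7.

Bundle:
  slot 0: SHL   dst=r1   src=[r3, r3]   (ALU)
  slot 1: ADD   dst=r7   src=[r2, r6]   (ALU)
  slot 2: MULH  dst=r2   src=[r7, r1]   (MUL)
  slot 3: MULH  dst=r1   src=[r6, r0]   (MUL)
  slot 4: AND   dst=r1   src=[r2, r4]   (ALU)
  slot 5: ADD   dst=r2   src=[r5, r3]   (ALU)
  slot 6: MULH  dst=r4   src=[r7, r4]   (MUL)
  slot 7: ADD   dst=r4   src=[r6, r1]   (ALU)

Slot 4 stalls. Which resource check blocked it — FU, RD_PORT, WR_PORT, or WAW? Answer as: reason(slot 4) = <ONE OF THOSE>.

reason(slot 4) = FU

  0. ALU→r1 ⇒ go  {0A/2Mu/1Ld/1B | 7r 1w}
  1. ALU→r7 ⇒ no(FU)  {0A/2Mu/1Ld/1B | 7r 1w}
  2. MUL→r2 ⇒ go  {0A/1Mu/1Ld/1B | 5r 0w}
  3. MUL→r1 ⇒ no(WR_PORT)  {0A/1Mu/1Ld/1B | 5r 0w}
  4. ALU→r1 ⇒ no(FU)  {0A/1Mu/1Ld/1B | 5r 0w}
  5. ALU→r2 ⇒ no(FU)  {0A/1Mu/1Ld/1B | 5r 0w}
  6. MUL→r4 ⇒ no(WR_PORT)  {0A/1Mu/1Ld/1B | 5r 0w}
  7. ALU→r4 ⇒ no(FU)  {0A/1Mu/1Ld/1B | 5r 0w}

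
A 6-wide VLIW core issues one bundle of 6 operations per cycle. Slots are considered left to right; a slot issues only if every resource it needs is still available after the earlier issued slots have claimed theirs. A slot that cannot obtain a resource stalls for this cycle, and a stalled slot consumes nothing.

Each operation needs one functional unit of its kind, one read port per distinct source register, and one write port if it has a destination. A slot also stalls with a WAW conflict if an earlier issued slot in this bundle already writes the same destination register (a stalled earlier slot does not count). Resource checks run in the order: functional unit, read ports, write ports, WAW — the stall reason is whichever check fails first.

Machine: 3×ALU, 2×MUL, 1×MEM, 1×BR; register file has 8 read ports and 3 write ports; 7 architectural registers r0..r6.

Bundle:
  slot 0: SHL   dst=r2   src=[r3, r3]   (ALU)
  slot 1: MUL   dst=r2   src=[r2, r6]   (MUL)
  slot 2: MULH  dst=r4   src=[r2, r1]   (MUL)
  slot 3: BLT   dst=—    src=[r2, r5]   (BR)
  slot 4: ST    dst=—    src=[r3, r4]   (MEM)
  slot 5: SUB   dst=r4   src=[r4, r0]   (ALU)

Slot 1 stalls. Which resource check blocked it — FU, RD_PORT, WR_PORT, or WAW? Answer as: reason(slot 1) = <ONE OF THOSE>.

reason(slot 1) = WAW

#0 ALU src=r3,r3 dispatched  <A:2 Mu:2 Ld:1 B:1 rd:7 wr:2>
#1 MUL src=r2,r6 held:WAW  <A:2 Mu:2 Ld:1 B:1 rd:7 wr:2>
#2 MUL src=r2,r1 dispatched  <A:2 Mu:1 Ld:1 B:1 rd:5 wr:1>
#3 BR src=r2,r5 dispatched  <A:2 Mu:1 Ld:1 B:0 rd:3 wr:1>
#4 MEM src=r3,r4 dispatched  <A:2 Mu:1 Ld:0 B:0 rd:1 wr:1>
#5 ALU src=r4,r0 held:RD_PORT  <A:2 Mu:1 Ld:0 B:0 rd:1 wr:1>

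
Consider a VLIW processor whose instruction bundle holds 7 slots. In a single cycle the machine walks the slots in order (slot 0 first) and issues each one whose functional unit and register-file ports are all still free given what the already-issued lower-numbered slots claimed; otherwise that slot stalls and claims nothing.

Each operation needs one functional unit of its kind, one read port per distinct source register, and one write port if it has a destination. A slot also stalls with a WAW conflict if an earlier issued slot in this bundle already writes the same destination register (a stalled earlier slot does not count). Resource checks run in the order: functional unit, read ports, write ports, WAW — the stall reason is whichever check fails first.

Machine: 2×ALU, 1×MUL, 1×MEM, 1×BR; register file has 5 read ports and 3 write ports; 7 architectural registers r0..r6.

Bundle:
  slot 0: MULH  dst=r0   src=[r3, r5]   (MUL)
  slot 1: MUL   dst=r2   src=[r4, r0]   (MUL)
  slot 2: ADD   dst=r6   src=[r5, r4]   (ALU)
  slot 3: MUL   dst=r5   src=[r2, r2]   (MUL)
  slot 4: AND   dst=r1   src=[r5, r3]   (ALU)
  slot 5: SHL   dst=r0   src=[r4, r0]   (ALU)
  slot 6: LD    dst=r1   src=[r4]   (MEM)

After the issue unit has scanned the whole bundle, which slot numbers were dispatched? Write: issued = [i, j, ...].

(0) want 1×MUL +2rd +1wr — yes → AL2|MU0|ME1|BR1|rd3|wr2
(1) want 1×MUL +2rd +1wr — FU → AL2|MU0|ME1|BR1|rd3|wr2
(2) want 1×ALU +2rd +1wr — yes → AL1|MU0|ME1|BR1|rd1|wr1
(3) want 1×MUL +1rd +1wr — FU → AL1|MU0|ME1|BR1|rd1|wr1
(4) want 1×ALU +2rd +1wr — RD_PORT → AL1|MU0|ME1|BR1|rd1|wr1
(5) want 1×ALU +2rd +1wr — RD_PORT → AL1|MU0|ME1|BR1|rd1|wr1
(6) want 1×MEM +1rd +1wr — yes → AL1|MU0|ME0|BR1|rd0|wr0

issued = [0, 2, 6]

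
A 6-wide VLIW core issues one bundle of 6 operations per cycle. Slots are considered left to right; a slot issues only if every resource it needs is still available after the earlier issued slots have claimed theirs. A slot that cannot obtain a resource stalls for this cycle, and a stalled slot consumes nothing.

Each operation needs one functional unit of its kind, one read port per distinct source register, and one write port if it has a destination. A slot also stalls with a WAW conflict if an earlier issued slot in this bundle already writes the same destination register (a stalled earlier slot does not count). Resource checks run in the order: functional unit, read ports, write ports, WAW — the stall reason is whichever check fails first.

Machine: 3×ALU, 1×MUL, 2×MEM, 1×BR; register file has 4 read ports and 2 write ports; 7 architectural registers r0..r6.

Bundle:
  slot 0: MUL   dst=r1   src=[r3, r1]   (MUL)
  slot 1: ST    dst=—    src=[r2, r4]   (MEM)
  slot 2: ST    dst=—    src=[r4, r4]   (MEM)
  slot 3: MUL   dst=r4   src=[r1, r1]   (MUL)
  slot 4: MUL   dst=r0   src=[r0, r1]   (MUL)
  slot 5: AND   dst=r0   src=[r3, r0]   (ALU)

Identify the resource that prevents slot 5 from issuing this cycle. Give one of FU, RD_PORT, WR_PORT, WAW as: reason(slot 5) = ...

reason(slot 5) = RD_PORT

#0 MUL src=r3,r1 dispatched  <A:3 Mu:0 Ld:2 B:1 rd:2 wr:1>
#1 MEM src=r2,r4 dispatched  <A:3 Mu:0 Ld:1 B:1 rd:0 wr:1>
#2 MEM src=r4,r4 held:RD_PORT  <A:3 Mu:0 Ld:1 B:1 rd:0 wr:1>
#3 MUL src=r1,r1 held:FU  <A:3 Mu:0 Ld:1 B:1 rd:0 wr:1>
#4 MUL src=r0,r1 held:FU  <A:3 Mu:0 Ld:1 B:1 rd:0 wr:1>
#5 ALU src=r3,r0 held:RD_PORT  <A:3 Mu:0 Ld:1 B:1 rd:0 wr:1>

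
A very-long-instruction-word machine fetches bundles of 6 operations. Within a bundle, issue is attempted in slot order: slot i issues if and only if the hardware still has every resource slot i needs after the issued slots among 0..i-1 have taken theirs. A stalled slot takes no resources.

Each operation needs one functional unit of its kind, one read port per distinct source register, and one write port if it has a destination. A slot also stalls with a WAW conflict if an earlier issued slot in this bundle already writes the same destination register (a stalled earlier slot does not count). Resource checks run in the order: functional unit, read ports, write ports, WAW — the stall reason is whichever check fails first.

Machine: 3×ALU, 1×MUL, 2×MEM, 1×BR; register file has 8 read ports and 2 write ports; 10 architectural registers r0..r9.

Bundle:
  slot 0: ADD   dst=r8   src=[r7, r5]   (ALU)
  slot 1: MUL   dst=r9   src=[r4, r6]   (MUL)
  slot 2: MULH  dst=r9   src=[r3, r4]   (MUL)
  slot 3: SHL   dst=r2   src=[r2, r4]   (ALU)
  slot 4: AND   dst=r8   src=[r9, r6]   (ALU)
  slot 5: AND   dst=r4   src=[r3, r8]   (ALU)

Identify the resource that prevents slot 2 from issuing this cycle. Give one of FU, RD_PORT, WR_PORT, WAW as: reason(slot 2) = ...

  0. ALU→r8 ⇒ go  {2A/1Mu/2Ld/1B | 6r 1w}
  1. MUL→r9 ⇒ go  {2A/0Mu/2Ld/1B | 4r 0w}
  2. MUL→r9 ⇒ no(FU)  {2A/0Mu/2Ld/1B | 4r 0w}
  3. ALU→r2 ⇒ no(WR_PORT)  {2A/0Mu/2Ld/1B | 4r 0w}
  4. ALU→r8 ⇒ no(WR_PORT)  {2A/0Mu/2Ld/1B | 4r 0w}
  5. ALU→r4 ⇒ no(WR_PORT)  {2A/0Mu/2Ld/1B | 4r 0w}

reason(slot 2) = FU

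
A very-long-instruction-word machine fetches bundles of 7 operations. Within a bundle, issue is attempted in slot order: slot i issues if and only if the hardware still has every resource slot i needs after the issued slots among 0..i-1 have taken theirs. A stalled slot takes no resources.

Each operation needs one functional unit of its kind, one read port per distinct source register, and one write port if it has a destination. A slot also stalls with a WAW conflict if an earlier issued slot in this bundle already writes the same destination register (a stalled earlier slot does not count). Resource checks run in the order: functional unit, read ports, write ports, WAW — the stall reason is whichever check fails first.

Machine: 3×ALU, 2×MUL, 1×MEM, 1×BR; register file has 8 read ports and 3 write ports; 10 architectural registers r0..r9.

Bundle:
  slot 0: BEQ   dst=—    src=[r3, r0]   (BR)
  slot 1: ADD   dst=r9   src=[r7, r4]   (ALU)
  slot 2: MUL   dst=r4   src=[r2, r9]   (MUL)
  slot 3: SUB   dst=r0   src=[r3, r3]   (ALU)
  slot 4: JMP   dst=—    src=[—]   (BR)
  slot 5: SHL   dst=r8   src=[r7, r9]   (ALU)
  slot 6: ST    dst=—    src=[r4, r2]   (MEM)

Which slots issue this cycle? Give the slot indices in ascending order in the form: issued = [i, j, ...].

issued = [0, 1, 2, 3]

#0 BR src=r3,r0 dispatched  <A:3 Mu:2 Ld:1 B:0 rd:6 wr:3>
#1 ALU src=r7,r4 dispatched  <A:2 Mu:2 Ld:1 B:0 rd:4 wr:2>
#2 MUL src=r2,r9 dispatched  <A:2 Mu:1 Ld:1 B:0 rd:2 wr:1>
#3 ALU src=r3,r3 dispatched  <A:1 Mu:1 Ld:1 B:0 rd:1 wr:0>
#4 BR src=- held:FU  <A:1 Mu:1 Ld:1 B:0 rd:1 wr:0>
#5 ALU src=r7,r9 held:RD_PORT  <A:1 Mu:1 Ld:1 B:0 rd:1 wr:0>
#6 MEM src=r4,r2 held:RD_PORT  <A:1 Mu:1 Ld:1 B:0 rd:1 wr:0>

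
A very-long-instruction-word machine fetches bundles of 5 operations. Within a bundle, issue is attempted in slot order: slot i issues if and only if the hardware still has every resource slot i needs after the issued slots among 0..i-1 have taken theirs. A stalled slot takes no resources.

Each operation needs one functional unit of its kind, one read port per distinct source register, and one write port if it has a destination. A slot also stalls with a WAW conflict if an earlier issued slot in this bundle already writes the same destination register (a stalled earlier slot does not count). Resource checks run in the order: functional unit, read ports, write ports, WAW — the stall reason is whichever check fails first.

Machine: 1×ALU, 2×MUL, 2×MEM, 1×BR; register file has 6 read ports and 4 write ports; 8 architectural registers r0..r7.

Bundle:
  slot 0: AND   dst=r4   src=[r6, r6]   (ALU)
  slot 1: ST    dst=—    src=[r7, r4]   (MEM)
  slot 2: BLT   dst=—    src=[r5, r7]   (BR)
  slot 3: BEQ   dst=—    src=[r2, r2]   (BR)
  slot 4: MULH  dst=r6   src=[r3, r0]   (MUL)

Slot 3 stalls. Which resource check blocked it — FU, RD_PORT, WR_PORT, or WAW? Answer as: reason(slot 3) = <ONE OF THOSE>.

slot 0 (ALU): ISSUE — free A0,Mu2,Ld2,B1 rp5 wp3
slot 1 (MEM): ISSUE — free A0,Mu2,Ld1,B1 rp3 wp3
slot 2 (BR): ISSUE — free A0,Mu2,Ld1,B0 rp1 wp3
slot 3 (BR): stall FU — free A0,Mu2,Ld1,B0 rp1 wp3
slot 4 (MUL): stall RD_PORT — free A0,Mu2,Ld1,B0 rp1 wp3

reason(slot 3) = FU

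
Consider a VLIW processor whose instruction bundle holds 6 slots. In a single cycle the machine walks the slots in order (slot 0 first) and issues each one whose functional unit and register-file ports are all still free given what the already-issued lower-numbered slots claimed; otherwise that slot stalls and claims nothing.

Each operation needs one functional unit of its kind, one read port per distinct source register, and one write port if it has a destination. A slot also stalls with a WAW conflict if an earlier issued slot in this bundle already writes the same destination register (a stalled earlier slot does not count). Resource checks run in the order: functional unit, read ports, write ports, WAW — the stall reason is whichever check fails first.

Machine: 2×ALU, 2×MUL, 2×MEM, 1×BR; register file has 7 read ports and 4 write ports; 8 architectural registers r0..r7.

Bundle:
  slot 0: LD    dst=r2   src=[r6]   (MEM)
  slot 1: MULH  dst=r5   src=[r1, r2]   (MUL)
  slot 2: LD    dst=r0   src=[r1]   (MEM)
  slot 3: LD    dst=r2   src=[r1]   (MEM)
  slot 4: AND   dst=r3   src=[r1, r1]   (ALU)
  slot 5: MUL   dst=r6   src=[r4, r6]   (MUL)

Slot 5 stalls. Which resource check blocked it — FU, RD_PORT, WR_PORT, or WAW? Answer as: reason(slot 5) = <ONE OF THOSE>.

[0] MEM needs rd=1 wr=1: ok; after: ALU=2 MUL=2 MEM=1 BR=1, R=6, W=3
[1] MUL needs rd=2 wr=1: ok; after: ALU=2 MUL=1 MEM=1 BR=1, R=4, W=2
[2] MEM needs rd=1 wr=1: ok; after: ALU=2 MUL=1 MEM=0 BR=1, R=3, W=1
[3] MEM needs rd=1 wr=1: FU; after: ALU=2 MUL=1 MEM=0 BR=1, R=3, W=1
[4] ALU needs rd=1 wr=1: ok; after: ALU=1 MUL=1 MEM=0 BR=1, R=2, W=0
[5] MUL needs rd=2 wr=1: WR_PORT; after: ALU=1 MUL=1 MEM=0 BR=1, R=2, W=0

reason(slot 5) = WR_PORT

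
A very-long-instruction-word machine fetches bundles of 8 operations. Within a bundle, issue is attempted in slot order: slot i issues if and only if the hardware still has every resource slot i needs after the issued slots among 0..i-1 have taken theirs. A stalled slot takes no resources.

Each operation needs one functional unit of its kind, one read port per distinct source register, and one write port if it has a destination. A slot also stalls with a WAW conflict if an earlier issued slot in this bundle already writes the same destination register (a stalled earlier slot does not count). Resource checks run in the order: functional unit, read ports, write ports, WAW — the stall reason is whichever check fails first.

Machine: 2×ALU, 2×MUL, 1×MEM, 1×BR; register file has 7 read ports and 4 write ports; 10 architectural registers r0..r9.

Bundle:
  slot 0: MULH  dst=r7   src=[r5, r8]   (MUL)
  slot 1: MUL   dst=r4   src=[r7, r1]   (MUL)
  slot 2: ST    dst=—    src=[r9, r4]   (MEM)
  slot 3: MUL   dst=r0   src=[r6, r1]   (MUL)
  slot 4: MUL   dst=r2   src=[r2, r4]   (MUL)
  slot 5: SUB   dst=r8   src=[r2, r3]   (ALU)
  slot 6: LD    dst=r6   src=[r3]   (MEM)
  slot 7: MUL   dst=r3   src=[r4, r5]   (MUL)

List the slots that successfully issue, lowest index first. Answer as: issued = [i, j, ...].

slot 0 (MUL): ISSUE — free A2,Mu1,Ld1,B1 rp5 wp3
slot 1 (MUL): ISSUE — free A2,Mu0,Ld1,B1 rp3 wp2
slot 2 (MEM): ISSUE — free A2,Mu0,Ld0,B1 rp1 wp2
slot 3 (MUL): stall FU — free A2,Mu0,Ld0,B1 rp1 wp2
slot 4 (MUL): stall FU — free A2,Mu0,Ld0,B1 rp1 wp2
slot 5 (ALU): stall RD_PORT — free A2,Mu0,Ld0,B1 rp1 wp2
slot 6 (MEM): stall FU — free A2,Mu0,Ld0,B1 rp1 wp2
slot 7 (MUL): stall FU — free A2,Mu0,Ld0,B1 rp1 wp2

issued = [0, 1, 2]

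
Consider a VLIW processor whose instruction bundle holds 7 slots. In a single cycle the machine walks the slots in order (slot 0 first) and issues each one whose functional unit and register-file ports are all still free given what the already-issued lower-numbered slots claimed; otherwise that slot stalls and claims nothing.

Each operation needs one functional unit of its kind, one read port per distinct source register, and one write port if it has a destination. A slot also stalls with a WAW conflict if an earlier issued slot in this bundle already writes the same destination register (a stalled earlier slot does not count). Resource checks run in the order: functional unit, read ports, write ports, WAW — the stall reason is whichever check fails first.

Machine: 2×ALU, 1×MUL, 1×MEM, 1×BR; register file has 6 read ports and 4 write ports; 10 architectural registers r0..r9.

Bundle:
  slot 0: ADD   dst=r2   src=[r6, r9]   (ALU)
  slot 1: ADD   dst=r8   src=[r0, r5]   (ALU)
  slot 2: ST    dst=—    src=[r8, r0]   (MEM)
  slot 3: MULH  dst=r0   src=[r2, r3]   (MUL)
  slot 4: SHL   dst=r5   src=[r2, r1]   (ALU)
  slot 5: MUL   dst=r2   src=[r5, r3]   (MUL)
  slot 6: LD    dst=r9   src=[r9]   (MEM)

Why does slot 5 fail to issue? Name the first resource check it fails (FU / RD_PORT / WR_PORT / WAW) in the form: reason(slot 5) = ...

  0. ALU→r2 ⇒ go  {1A/1Mu/1Ld/1B | 4r 3w}
  1. ALU→r8 ⇒ go  {0A/1Mu/1Ld/1B | 2r 2w}
  2. MEM ⇒ go  {0A/1Mu/0Ld/1B | 0r 2w}
  3. MUL→r0 ⇒ no(RD_PORT)  {0A/1Mu/0Ld/1B | 0r 2w}
  4. ALU→r5 ⇒ no(FU)  {0A/1Mu/0Ld/1B | 0r 2w}
  5. MUL→r2 ⇒ no(RD_PORT)  {0A/1Mu/0Ld/1B | 0r 2w}
  6. MEM→r9 ⇒ no(FU)  {0A/1Mu/0Ld/1B | 0r 2w}

reason(slot 5) = RD_PORT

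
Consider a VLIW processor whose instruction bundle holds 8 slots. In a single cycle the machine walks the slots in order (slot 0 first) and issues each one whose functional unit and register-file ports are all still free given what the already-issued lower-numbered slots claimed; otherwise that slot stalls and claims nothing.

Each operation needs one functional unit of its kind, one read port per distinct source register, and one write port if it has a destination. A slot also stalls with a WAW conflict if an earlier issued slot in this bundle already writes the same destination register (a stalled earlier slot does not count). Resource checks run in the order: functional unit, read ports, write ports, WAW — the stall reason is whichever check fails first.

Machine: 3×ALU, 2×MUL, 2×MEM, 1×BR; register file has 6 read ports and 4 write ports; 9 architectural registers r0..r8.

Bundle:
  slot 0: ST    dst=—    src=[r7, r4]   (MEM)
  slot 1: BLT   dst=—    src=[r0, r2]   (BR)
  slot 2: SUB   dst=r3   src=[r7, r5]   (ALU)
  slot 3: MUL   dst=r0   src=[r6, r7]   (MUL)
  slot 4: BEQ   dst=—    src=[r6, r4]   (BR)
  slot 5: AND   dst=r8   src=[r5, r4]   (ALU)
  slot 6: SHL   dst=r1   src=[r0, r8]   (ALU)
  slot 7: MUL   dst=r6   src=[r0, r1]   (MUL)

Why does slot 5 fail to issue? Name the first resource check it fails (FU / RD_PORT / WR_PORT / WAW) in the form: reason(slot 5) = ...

[0] MEM needs rd=2 wr=0: ok; after: ALU=3 MUL=2 MEM=1 BR=1, R=4, W=4
[1] BR needs rd=2 wr=0: ok; after: ALU=3 MUL=2 MEM=1 BR=0, R=2, W=4
[2] ALU needs rd=2 wr=1: ok; after: ALU=2 MUL=2 MEM=1 BR=0, R=0, W=3
[3] MUL needs rd=2 wr=1: RD_PORT; after: ALU=2 MUL=2 MEM=1 BR=0, R=0, W=3
[4] BR needs rd=2 wr=0: FU; after: ALU=2 MUL=2 MEM=1 BR=0, R=0, W=3
[5] ALU needs rd=2 wr=1: RD_PORT; after: ALU=2 MUL=2 MEM=1 BR=0, R=0, W=3
[6] ALU needs rd=2 wr=1: RD_PORT; after: ALU=2 MUL=2 MEM=1 BR=0, R=0, W=3
[7] MUL needs rd=2 wr=1: RD_PORT; after: ALU=2 MUL=2 MEM=1 BR=0, R=0, W=3

reason(slot 5) = RD_PORT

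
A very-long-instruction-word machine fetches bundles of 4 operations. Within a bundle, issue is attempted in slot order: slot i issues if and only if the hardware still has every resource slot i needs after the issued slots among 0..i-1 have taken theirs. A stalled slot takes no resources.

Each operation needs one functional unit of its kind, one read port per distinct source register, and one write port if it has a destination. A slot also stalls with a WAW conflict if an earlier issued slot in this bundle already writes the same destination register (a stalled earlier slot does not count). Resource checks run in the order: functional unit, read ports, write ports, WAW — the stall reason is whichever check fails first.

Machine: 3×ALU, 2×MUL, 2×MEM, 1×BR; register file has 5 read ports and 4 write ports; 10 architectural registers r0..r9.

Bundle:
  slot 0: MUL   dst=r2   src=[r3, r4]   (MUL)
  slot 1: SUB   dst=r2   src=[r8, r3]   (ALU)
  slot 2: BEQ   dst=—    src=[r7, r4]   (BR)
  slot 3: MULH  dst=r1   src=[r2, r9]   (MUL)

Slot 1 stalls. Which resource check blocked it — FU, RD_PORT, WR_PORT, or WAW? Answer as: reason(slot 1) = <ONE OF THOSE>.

reason(slot 1) = WAW

#0 MUL src=r3,r4 dispatched  <A:3 Mu:1 Ld:2 B:1 rd:3 wr:3>
#1 ALU src=r8,r3 held:WAW  <A:3 Mu:1 Ld:2 B:1 rd:3 wr:3>
#2 BR src=r7,r4 dispatched  <A:3 Mu:1 Ld:2 B:0 rd:1 wr:3>
#3 MUL src=r2,r9 held:RD_PORT  <A:3 Mu:1 Ld:2 B:0 rd:1 wr:3>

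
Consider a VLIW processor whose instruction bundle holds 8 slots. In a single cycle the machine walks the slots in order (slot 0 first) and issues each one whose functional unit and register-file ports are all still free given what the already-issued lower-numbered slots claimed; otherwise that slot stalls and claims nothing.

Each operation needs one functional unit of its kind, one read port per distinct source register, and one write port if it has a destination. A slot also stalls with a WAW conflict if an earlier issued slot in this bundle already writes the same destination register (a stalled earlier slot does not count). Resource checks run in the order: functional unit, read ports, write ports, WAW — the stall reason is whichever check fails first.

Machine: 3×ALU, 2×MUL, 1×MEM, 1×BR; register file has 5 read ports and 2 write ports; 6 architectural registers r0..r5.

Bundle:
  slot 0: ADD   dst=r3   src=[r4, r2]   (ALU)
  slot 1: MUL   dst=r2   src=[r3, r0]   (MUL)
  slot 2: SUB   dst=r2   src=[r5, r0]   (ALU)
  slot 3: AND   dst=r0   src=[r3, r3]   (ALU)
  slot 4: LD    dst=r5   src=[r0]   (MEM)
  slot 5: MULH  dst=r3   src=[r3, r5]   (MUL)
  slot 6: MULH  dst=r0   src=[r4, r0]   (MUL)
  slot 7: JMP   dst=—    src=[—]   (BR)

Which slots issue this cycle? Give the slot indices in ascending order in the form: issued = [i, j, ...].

(0) want 1×ALU +2rd +1wr — yes → AL2|MU2|ME1|BR1|rd3|wr1
(1) want 1×MUL +2rd +1wr — yes → AL2|MU1|ME1|BR1|rd1|wr0
(2) want 1×ALU +2rd +1wr — RD_PORT → AL2|MU1|ME1|BR1|rd1|wr0
(3) want 1×ALU +1rd +1wr — WR_PORT → AL2|MU1|ME1|BR1|rd1|wr0
(4) want 1×MEM +1rd +1wr — WR_PORT → AL2|MU1|ME1|BR1|rd1|wr0
(5) want 1×MUL +2rd +1wr — RD_PORT → AL2|MU1|ME1|BR1|rd1|wr0
(6) want 1×MUL +2rd +1wr — RD_PORT → AL2|MU1|ME1|BR1|rd1|wr0
(7) want 1×BR +0rd +0wr — yes → AL2|MU1|ME1|BR0|rd1|wr0

issued = [0, 1, 7]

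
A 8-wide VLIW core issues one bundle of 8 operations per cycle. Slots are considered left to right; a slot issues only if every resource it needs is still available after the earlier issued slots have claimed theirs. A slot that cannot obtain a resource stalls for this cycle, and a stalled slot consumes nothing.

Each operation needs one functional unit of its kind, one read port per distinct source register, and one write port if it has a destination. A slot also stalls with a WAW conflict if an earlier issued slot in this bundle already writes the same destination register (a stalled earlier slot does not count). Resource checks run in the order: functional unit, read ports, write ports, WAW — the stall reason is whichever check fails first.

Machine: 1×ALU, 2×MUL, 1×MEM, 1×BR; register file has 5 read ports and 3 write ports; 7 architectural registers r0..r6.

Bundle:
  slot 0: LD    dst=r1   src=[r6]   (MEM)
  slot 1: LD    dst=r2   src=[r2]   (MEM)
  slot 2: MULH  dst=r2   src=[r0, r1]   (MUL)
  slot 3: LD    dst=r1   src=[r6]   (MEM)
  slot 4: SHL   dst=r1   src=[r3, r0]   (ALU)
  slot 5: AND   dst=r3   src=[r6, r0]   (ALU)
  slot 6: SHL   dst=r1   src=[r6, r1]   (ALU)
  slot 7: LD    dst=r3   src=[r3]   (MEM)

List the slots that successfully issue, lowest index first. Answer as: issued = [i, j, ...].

issued = [0, 2, 5]

slot 0 (MEM): ISSUE — free A1,Mu2,Ld0,B1 rp4 wp2
slot 1 (MEM): stall FU — free A1,Mu2,Ld0,B1 rp4 wp2
slot 2 (MUL): ISSUE — free A1,Mu1,Ld0,B1 rp2 wp1
slot 3 (MEM): stall FU — free A1,Mu1,Ld0,B1 rp2 wp1
slot 4 (ALU): stall WAW — free A1,Mu1,Ld0,B1 rp2 wp1
slot 5 (ALU): ISSUE — free A0,Mu1,Ld0,B1 rp0 wp0
slot 6 (ALU): stall FU — free A0,Mu1,Ld0,B1 rp0 wp0
slot 7 (MEM): stall FU — free A0,Mu1,Ld0,B1 rp0 wp0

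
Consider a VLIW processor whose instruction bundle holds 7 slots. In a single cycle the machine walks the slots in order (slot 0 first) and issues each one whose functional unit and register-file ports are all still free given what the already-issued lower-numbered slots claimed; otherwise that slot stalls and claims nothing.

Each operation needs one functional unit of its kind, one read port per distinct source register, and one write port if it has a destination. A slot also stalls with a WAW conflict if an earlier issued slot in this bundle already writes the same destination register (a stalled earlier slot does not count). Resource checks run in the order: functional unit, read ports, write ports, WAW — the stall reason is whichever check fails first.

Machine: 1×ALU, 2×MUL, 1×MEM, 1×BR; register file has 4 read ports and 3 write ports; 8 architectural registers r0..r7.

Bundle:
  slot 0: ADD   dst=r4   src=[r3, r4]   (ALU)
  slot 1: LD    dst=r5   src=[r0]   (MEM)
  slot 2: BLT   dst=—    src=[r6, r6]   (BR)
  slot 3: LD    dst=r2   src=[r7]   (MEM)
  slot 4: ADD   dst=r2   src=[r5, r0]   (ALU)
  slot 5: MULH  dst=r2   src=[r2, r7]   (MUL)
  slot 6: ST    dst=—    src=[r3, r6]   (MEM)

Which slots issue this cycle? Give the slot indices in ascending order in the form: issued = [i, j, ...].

#0 ALU src=r3,r4 dispatched  <A:0 Mu:2 Ld:1 B:1 rd:2 wr:2>
#1 MEM src=r0 dispatched  <A:0 Mu:2 Ld:0 B:1 rd:1 wr:1>
#2 BR src=r6,r6 dispatched  <A:0 Mu:2 Ld:0 B:0 rd:0 wr:1>
#3 MEM src=r7 held:FU  <A:0 Mu:2 Ld:0 B:0 rd:0 wr:1>
#4 ALU src=r5,r0 held:FU  <A:0 Mu:2 Ld:0 B:0 rd:0 wr:1>
#5 MUL src=r2,r7 held:RD_PORT  <A:0 Mu:2 Ld:0 B:0 rd:0 wr:1>
#6 MEM src=r3,r6 held:FU  <A:0 Mu:2 Ld:0 B:0 rd:0 wr:1>

issued = [0, 1, 2]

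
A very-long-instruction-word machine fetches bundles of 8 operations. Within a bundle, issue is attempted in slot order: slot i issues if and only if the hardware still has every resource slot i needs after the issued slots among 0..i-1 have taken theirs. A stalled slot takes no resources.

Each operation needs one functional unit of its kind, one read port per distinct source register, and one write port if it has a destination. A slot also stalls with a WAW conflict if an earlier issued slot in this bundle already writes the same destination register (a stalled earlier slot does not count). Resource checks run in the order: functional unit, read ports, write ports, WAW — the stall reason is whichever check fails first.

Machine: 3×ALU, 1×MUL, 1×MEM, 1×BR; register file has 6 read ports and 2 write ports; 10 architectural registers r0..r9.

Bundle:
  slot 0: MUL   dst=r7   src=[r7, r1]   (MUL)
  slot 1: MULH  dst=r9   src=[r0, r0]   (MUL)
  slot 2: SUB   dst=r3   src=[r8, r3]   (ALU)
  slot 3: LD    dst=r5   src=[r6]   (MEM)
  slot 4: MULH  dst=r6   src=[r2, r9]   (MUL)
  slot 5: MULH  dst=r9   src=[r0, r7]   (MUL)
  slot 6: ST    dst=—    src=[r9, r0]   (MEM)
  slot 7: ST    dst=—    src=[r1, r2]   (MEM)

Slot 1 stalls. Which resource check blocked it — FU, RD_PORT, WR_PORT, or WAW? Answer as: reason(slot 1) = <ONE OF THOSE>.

reason(slot 1) = FU

#0 MUL src=r7,r1 dispatched  <A:3 Mu:0 Ld:1 B:1 rd:4 wr:1>
#1 MUL src=r0,r0 held:FU  <A:3 Mu:0 Ld:1 B:1 rd:4 wr:1>
#2 ALU src=r8,r3 dispatched  <A:2 Mu:0 Ld:1 B:1 rd:2 wr:0>
#3 MEM src=r6 held:WR_PORT  <A:2 Mu:0 Ld:1 B:1 rd:2 wr:0>
#4 MUL src=r2,r9 held:FU  <A:2 Mu:0 Ld:1 B:1 rd:2 wr:0>
#5 MUL src=r0,r7 held:FU  <A:2 Mu:0 Ld:1 B:1 rd:2 wr:0>
#6 MEM src=r9,r0 dispatched  <A:2 Mu:0 Ld:0 B:1 rd:0 wr:0>
#7 MEM src=r1,r2 held:FU  <A:2 Mu:0 Ld:0 B:1 rd:0 wr:0>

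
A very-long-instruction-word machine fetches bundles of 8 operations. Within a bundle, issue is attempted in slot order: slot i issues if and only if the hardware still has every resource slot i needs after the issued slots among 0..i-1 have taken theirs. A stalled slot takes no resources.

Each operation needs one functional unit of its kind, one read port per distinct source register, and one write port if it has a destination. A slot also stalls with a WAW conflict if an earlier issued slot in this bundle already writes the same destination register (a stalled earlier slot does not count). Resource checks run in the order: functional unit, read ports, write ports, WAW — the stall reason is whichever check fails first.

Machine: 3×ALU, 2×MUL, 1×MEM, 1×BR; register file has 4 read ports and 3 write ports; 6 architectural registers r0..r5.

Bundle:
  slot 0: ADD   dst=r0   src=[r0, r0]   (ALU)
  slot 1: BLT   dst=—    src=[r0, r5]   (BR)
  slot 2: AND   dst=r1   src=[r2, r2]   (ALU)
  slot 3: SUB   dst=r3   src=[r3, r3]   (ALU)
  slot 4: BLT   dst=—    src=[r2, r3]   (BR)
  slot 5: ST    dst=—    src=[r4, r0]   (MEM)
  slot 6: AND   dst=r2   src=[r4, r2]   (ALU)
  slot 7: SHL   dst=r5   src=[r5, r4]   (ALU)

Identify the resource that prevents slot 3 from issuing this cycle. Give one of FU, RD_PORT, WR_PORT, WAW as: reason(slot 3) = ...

reason(slot 3) = RD_PORT

(0) want 1×ALU +1rd +1wr — yes → AL2|MU2|ME1|BR1|rd3|wr2
(1) want 1×BR +2rd +0wr — yes → AL2|MU2|ME1|BR0|rd1|wr2
(2) want 1×ALU +1rd +1wr — yes → AL1|MU2|ME1|BR0|rd0|wr1
(3) want 1×ALU +1rd +1wr — RD_PORT → AL1|MU2|ME1|BR0|rd0|wr1
(4) want 1×BR +2rd +0wr — FU → AL1|MU2|ME1|BR0|rd0|wr1
(5) want 1×MEM +2rd +0wr — RD_PORT → AL1|MU2|ME1|BR0|rd0|wr1
(6) want 1×ALU +2rd +1wr — RD_PORT → AL1|MU2|ME1|BR0|rd0|wr1
(7) want 1×ALU +2rd +1wr — RD_PORT → AL1|MU2|ME1|BR0|rd0|wr1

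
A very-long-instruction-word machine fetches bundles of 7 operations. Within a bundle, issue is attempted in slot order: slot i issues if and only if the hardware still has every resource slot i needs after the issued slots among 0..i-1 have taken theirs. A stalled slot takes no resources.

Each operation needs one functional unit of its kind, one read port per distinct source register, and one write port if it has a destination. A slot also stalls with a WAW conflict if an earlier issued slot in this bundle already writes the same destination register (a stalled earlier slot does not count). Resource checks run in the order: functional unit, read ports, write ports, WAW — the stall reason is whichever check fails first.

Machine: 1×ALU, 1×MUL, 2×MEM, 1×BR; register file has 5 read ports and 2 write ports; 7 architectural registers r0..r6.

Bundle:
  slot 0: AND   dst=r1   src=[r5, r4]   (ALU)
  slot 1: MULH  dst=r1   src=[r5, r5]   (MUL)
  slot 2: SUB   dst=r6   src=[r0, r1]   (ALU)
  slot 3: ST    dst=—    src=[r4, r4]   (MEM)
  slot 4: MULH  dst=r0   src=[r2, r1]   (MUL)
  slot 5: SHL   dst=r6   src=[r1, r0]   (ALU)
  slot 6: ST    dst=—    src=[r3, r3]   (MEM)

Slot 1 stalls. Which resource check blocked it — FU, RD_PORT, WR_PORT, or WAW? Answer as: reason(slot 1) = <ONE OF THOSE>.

reason(slot 1) = WAW

slot 0 (ALU): ISSUE — free A0,Mu1,Ld2,B1 rp3 wp1
slot 1 (MUL): stall WAW — free A0,Mu1,Ld2,B1 rp3 wp1
slot 2 (ALU): stall FU — free A0,Mu1,Ld2,B1 rp3 wp1
slot 3 (MEM): ISSUE — free A0,Mu1,Ld1,B1 rp2 wp1
slot 4 (MUL): ISSUE — free A0,Mu0,Ld1,B1 rp0 wp0
slot 5 (ALU): stall FU — free A0,Mu0,Ld1,B1 rp0 wp0
slot 6 (MEM): stall RD_PORT — free A0,Mu0,Ld1,B1 rp0 wp0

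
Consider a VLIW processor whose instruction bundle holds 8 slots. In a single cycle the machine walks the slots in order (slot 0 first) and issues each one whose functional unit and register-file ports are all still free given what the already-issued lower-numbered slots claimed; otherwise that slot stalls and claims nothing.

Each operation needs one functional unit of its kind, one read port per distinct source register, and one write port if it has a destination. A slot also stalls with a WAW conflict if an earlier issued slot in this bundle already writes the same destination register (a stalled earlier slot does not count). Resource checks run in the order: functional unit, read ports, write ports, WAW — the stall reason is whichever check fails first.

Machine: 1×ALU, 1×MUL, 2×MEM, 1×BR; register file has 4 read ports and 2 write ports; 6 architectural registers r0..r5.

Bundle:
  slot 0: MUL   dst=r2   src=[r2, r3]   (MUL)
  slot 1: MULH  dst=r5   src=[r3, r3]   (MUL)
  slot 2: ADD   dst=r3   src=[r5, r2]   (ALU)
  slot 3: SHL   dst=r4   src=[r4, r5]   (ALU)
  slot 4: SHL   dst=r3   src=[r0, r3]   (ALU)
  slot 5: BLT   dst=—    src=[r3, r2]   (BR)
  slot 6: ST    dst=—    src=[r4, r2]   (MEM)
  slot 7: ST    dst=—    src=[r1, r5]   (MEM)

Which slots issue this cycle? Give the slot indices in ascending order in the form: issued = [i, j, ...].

issued = [0, 2]

slot 0 (MUL): ISSUE — free A1,Mu0,Ld2,B1 rp2 wp1
slot 1 (MUL): stall FU — free A1,Mu0,Ld2,B1 rp2 wp1
slot 2 (ALU): ISSUE — free A0,Mu0,Ld2,B1 rp0 wp0
slot 3 (ALU): stall FU — free A0,Mu0,Ld2,B1 rp0 wp0
slot 4 (ALU): stall FU — free A0,Mu0,Ld2,B1 rp0 wp0
slot 5 (BR): stall RD_PORT — free A0,Mu0,Ld2,B1 rp0 wp0
slot 6 (MEM): stall RD_PORT — free A0,Mu0,Ld2,B1 rp0 wp0
slot 7 (MEM): stall RD_PORT — free A0,Mu0,Ld2,B1 rp0 wp0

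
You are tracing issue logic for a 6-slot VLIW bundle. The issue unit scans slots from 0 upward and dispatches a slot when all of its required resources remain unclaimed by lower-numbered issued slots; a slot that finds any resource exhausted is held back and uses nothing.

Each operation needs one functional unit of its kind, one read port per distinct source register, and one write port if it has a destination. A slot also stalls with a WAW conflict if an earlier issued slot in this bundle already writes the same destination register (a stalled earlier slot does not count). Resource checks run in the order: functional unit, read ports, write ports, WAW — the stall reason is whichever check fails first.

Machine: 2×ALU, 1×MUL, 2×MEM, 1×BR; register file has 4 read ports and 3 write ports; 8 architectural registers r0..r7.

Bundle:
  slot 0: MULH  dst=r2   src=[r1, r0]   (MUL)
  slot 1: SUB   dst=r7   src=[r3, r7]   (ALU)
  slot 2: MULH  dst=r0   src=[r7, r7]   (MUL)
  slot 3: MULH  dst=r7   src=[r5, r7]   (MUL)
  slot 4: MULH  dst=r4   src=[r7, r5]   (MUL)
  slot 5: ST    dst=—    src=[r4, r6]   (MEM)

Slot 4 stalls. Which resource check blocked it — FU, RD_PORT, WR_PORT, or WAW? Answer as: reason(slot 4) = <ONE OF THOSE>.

slot 0 (MUL): ISSUE — free A2,Mu0,Ld2,B1 rp2 wp2
slot 1 (ALU): ISSUE — free A1,Mu0,Ld2,B1 rp0 wp1
slot 2 (MUL): stall FU — free A1,Mu0,Ld2,B1 rp0 wp1
slot 3 (MUL): stall FU — free A1,Mu0,Ld2,B1 rp0 wp1
slot 4 (MUL): stall FU — free A1,Mu0,Ld2,B1 rp0 wp1
slot 5 (MEM): stall RD_PORT — free A1,Mu0,Ld2,B1 rp0 wp1

reason(slot 4) = FU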